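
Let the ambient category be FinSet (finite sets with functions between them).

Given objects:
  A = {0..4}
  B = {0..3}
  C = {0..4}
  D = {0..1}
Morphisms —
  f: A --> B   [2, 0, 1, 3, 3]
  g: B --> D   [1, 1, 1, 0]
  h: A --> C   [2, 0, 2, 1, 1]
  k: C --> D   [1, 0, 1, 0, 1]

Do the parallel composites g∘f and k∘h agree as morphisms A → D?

Along f;g (path 1):
  0 f-->2 g-->1
  1 f-->0 g-->1
  2 f-->1 g-->1
  3 f-->3 g-->0
  4 f-->3 g-->0
  composite₁ = [1, 1, 1, 0, 0]
Along h;k (path 2):
  0 h-->2 k-->1
  1 h-->0 k-->1
  2 h-->2 k-->1
  3 h-->1 k-->0
  4 h-->1 k-->0
  composite₂ = [1, 1, 1, 0, 0]
Equal? YES — commutes

Answer: COMMUTES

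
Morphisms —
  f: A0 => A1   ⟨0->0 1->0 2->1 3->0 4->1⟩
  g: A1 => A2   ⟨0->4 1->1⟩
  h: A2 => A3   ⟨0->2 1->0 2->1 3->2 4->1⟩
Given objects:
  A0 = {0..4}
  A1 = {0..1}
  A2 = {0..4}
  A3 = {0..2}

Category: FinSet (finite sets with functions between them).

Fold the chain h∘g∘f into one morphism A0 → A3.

  0 f=>0 g=>4 h=>1
  1 f=>0 g=>4 h=>1
  2 f=>1 g=>1 h=>0
  3 f=>0 g=>4 h=>1
  4 f=>1 g=>1 h=>0
result: ⟨0->1 1->1 2->0 3->1 4->0⟩

Answer: ⟨0->1 1->1 2->0 3->1 4->0⟩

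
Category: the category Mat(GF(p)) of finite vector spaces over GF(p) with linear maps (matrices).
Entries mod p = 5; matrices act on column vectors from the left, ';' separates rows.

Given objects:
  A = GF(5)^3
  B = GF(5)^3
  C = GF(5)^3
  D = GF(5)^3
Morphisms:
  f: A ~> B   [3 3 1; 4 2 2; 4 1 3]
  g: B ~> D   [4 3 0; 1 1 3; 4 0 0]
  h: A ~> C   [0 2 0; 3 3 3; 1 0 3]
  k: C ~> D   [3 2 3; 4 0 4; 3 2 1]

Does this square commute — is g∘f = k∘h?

Path 1 = f;g:
  e0=(1,0,0) f~>(3,4,4) g~>(4,4,2)
  e1=(0,1,0) f~>(3,2,1) g~>(3,3,2)
  e2=(0,0,1) f~>(1,2,3) g~>(0,2,4)
  result₁ = [4 3 0; 4 3 2; 2 2 4]
Path 2 = h;k:
  e0=(1,0,0) h~>(0,3,1) k~>(4,4,2)
  e1=(0,1,0) h~>(2,3,0) k~>(2,3,2)
  e2=(0,0,1) h~>(0,3,3) k~>(0,2,4)
  result₂ = [4 2 0; 4 3 2; 2 2 4]
Equal? distinct morphisms ✗

Answer: DOES NOT COMMUTE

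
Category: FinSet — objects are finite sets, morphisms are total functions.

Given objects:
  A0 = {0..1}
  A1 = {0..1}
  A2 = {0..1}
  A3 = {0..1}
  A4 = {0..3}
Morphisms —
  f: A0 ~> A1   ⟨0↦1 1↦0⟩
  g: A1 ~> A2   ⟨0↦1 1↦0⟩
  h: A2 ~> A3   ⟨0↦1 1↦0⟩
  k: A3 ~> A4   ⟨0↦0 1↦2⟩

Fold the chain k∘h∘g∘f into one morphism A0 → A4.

Answer: ⟨0↦2 1↦0⟩

Work:
  0 f~>1 g~>0 h~>1 k~>2
  1 f~>0 g~>1 h~>0 k~>0
⟦path⟧: ⟨0↦2 1↦0⟩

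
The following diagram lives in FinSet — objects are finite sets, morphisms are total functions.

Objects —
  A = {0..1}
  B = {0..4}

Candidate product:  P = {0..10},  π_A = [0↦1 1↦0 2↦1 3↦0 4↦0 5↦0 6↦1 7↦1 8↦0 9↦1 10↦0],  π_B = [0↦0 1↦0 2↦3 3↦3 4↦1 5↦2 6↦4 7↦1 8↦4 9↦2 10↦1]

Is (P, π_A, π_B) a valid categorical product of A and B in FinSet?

Answer: NOT A VALID PRODUCT — |P|=11 ≠ |A|·|B|=10

Derivation:
|A|·|B| = 2·5 = 10;  |P| = 11
  → cardinalities differ; no bijection possible.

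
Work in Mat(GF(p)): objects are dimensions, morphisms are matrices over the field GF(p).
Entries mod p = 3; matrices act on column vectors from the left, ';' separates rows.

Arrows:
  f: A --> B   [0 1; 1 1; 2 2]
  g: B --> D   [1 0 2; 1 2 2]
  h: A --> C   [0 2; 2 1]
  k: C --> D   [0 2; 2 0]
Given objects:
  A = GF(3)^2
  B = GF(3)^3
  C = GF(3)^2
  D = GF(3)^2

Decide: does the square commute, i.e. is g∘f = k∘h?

Path 1 = f;g:
  e0=[1,0] f-->[0,1,2] g-->[1,0]
  e1=[0,1] f-->[1,1,2] g-->[2,1]
  result₁ = [1 2; 0 1]
Path 2 = h;k:
  e0=[1,0] h-->[0,2] k-->[1,0]
  e1=[0,1] h-->[2,1] k-->[2,1]
  result₂ = [1 2; 0 1]
Equal? same morphism ✓

Answer: COMMUTES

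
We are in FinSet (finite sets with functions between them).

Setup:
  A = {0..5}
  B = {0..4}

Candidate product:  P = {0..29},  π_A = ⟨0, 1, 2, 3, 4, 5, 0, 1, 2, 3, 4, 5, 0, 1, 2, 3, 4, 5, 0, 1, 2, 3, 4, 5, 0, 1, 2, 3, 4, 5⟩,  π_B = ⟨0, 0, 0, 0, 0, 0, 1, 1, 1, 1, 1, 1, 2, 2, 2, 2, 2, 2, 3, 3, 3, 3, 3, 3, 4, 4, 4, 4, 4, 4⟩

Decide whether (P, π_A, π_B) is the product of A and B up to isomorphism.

Answer: VALID PRODUCT

Derivation:
|A|·|B| = 6·5 = 30;  |P| = 30
Check the pairing map k ↦ (π_A(k), π_B(k)):
  0 -> (0,0)
  1 -> (1,0)
  2 -> (2,0)
  3 -> (3,0)
  4 -> (4,0)
  5 -> (5,0)
  6 -> (0,1)
  7 -> (1,1)
  8 -> (2,1)
  9 -> (3,1)
  10 -> (4,1)
  11 -> (5,1)
  12 -> (0,2)
  13 -> (1,2)
  14 -> (2,2)
  15 -> (3,2)
  16 -> (4,2)
  17 -> (5,2)
  18 -> (0,3)
  19 -> (1,3)
  20 -> (2,3)
  21 -> (3,3)
  22 -> (4,3)
  23 -> (5,3)
  24 -> (0,4)
  25 -> (1,4)
  26 -> (2,4)
  27 -> (3,4)
  28 -> (4,4)
  29 -> (5,4)
distinct pairs in image: 30 / 30 needed
  → bijection onto A×B; projections well-typed.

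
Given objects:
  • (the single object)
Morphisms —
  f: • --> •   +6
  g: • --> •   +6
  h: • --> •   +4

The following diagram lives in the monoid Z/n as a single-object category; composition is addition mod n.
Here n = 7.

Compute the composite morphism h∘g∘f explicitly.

Answer: +2

Work:
  0 +6≡6 +6≡5 +4≡2  (mod 7)
⟦path⟧: +2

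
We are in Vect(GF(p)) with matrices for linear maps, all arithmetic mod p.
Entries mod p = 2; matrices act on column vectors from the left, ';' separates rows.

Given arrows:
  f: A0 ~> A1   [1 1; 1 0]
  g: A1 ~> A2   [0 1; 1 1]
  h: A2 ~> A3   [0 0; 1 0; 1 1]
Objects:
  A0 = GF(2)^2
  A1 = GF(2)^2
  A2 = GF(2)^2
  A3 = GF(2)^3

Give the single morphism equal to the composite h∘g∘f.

Answer: [0 0; 1 0; 1 1]

Derivation:
  e0=[1,0] f~>[1,1] g~>[1,0] h~>[0,1,1]
  e1=[0,1] f~>[1,0] g~>[0,1] h~>[0,0,1]
⟦path⟧: [0 0; 1 0; 1 1]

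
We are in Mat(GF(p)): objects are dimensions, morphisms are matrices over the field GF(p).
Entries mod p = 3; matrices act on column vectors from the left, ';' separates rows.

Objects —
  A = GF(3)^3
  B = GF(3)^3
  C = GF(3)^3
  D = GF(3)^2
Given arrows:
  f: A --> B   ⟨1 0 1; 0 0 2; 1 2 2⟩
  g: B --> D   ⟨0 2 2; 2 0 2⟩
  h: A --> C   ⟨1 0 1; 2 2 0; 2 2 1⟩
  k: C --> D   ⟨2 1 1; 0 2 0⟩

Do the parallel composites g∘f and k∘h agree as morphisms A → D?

Along f;g (path 1):
  e0=[1,0,0] f-->[1,0,1] g-->[2,1]
  e1=[0,1,0] f-->[0,0,2] g-->[1,1]
  e2=[0,0,1] f-->[1,2,2] g-->[2,0]
  result₁ = ⟨2 1 2; 1 1 0⟩
Along h;k (path 2):
  e0=[1,0,0] h-->[1,2,2] k-->[0,1]
  e1=[0,1,0] h-->[0,2,2] k-->[1,1]
  e2=[0,0,1] h-->[1,0,1] k-->[0,0]
  result₂ = ⟨0 1 0; 1 1 0⟩
Equal? distinct morphisms ✗

Answer: DOES NOT COMMUTE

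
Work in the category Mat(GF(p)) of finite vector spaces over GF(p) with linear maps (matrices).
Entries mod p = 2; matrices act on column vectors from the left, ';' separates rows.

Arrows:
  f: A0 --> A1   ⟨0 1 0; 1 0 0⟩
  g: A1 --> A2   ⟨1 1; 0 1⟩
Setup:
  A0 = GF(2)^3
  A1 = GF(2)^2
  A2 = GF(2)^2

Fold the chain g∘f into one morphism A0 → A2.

  e0=(1,0,0) f-->(0,1) g-->(1,1)
  e1=(0,1,0) f-->(1,0) g-->(1,0)
  e2=(0,0,1) f-->(0,0) g-->(0,0)
result: ⟨1 1 0; 1 0 0⟩

Answer: ⟨1 1 0; 1 0 0⟩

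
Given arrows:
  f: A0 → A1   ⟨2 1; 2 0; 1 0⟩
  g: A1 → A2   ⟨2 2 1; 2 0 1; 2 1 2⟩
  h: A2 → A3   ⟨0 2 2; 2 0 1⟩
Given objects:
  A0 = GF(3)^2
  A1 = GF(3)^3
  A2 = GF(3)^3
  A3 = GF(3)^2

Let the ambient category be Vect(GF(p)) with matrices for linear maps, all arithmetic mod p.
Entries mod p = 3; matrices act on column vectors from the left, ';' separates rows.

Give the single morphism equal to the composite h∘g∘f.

Answer: ⟨2 2; 2 0⟩

Work:
  e0=(1,0) f→(2,2,1) g→(0,2,2) h→(2,2)
  e1=(0,1) f→(1,0,0) g→(2,2,2) h→(2,0)
⟦path⟧: ⟨2 2; 2 0⟩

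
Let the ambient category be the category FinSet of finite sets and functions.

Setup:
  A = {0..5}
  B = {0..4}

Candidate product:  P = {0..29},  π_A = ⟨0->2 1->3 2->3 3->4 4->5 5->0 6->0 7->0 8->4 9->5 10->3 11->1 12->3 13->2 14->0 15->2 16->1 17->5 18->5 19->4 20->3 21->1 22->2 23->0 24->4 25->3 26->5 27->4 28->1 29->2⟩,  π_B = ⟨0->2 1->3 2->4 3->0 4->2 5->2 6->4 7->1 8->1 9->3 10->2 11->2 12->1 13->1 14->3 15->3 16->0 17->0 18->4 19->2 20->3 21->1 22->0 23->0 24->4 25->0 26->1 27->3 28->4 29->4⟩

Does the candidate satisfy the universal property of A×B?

|A|·|B| = 6·5 = 30;  |P| = 30
Check the pairing map k ↦ (π_A(k), π_B(k)):
  0 -> (2,2)
  1 -> (3,3)
  2 -> (3,4)
  3 -> (4,0)
  4 -> (5,2)
  5 -> (0,2)
  6 -> (0,4)
  7 -> (0,1)
  8 -> (4,1)
  9 -> (5,3)
  10 -> (3,2)
  11 -> (1,2)
  12 -> (3,1)
  13 -> (2,1)
  14 -> (0,3)
  15 -> (2,3)
  16 -> (1,0)
  17 -> (5,0)
  18 -> (5,4)
  19 -> (4,2)
  20 -> (3,3)  ✗ repeats pair of k=1
  21 -> (1,1)
  22 -> (2,0)
  23 -> (0,0)
  24 -> (4,4)
  25 -> (3,0)
  26 -> (5,1)
  27 -> (4,3)
  28 -> (1,4)
  29 -> (2,4)
distinct pairs in image: 29 / 30 needed
  → (3,3) hit at k=1 and k=20

Answer: NOT A VALID PRODUCT — duplicate pair at indices 20,1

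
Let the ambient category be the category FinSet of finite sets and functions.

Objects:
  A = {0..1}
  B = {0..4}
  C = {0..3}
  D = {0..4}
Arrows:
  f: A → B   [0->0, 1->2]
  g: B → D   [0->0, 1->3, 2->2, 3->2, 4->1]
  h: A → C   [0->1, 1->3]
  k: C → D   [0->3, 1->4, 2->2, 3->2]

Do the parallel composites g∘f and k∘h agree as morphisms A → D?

Path 1 = f;g:
  0 f→0 g→0
  1 f→2 g→2
  composite₁ = [0->0, 1->2]
Path 2 = h;k:
  0 h→1 k→4
  1 h→3 k→2
  composite₂ = [0->4, 1->2]
Equal? distinct morphisms ✗

Answer: DOES NOT COMMUTE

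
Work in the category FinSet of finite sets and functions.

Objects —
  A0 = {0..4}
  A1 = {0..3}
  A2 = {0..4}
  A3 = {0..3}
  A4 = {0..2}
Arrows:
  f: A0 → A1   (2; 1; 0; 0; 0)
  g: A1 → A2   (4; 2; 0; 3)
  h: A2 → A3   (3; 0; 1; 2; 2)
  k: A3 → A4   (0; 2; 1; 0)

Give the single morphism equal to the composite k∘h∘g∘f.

Answer: (0; 2; 1; 1; 1)

Derivation:
  0 f→2 g→0 h→3 k→0
  1 f→1 g→2 h→1 k→2
  2 f→0 g→4 h→2 k→1
  3 f→0 g→4 h→2 k→1
  4 f→0 g→4 h→2 k→1
result: (0; 2; 1; 1; 1)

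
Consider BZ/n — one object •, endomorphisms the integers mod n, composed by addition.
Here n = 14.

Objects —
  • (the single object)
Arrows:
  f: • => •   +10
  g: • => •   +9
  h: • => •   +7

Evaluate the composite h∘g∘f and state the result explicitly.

Answer: +12

Trace:
  0 +10≡10 +9≡5 +7≡12  (mod 14)
composite: +12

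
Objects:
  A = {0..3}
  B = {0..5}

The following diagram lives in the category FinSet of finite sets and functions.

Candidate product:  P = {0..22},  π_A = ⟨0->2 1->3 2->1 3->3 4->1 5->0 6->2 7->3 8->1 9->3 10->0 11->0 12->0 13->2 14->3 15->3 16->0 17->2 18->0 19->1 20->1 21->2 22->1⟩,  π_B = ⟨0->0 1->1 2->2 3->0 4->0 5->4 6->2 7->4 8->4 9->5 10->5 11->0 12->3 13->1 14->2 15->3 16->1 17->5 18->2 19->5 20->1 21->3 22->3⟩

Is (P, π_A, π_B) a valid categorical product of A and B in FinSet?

|A|·|B| = 4·6 = 24;  |P| = 23
  → cardinalities differ; no bijection possible.

Answer: NOT A VALID PRODUCT — |P|=23 ≠ |A|·|B|=24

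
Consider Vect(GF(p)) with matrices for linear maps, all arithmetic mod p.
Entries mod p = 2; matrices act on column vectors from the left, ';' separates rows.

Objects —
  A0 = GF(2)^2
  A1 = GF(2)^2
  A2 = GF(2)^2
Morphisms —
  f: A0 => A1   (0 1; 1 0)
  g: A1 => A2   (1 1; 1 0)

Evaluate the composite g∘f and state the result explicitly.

Answer: (1 1; 0 1)

Work:
  e0=(1,0) f=>(0,1) g=>(1,0)
  e1=(0,1) f=>(1,0) g=>(1,1)
⟦path⟧: (1 1; 0 1)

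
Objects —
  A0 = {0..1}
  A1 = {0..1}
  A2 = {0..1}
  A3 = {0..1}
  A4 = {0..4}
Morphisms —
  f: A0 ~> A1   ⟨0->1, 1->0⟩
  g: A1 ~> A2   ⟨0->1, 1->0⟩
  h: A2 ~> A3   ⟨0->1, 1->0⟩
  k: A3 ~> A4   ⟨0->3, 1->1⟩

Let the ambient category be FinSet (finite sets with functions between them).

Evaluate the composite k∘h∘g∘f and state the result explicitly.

Answer: ⟨0->1, 1->3⟩

Work:
  0 f~>1 g~>0 h~>1 k~>1
  1 f~>0 g~>1 h~>0 k~>3
result: ⟨0->1, 1->3⟩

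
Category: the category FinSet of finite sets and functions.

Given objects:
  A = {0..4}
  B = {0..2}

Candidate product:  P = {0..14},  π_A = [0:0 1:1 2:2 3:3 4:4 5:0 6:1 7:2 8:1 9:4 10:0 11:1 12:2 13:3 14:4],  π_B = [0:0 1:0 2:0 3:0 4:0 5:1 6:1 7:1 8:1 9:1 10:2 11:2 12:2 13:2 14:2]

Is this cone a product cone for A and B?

Answer: NOT A VALID PRODUCT — duplicate pair at indices 6,8

Derivation:
|A|·|B| = 5·3 = 15;  |P| = 15
Check the pairing map k ↦ (π_A(k), π_B(k)):
  0 : (0,0)
  1 : (1,0)
  2 : (2,0)
  3 : (3,0)
  4 : (4,0)
  5 : (0,1)
  6 : (1,1)
  7 : (2,1)
  8 : (1,1)  ✗ repeats pair of k=6
  9 : (4,1)
  10 : (0,2)
  11 : (1,2)
  12 : (2,2)
  13 : (3,2)
  14 : (4,2)
distinct pairs in image: 14 / 15 needed
  → (1,1) hit at k=6 and k=8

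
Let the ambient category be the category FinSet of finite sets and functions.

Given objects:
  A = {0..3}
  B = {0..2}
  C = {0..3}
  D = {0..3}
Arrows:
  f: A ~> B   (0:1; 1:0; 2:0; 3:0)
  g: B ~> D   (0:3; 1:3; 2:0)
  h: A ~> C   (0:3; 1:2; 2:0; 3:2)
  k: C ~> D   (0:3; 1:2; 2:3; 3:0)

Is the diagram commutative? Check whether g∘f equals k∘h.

Answer: DOES NOT COMMUTE

Work:
Along f;g (path 1):
  0 f~>1 g~>3
  1 f~>0 g~>3
  2 f~>0 g~>3
  3 f~>0 g~>3
  composite₁ = (0:3; 1:3; 2:3; 3:3)
Along h;k (path 2):
  0 h~>3 k~>0
  1 h~>2 k~>3
  2 h~>0 k~>3
  3 h~>2 k~>3
  composite₂ = (0:0; 1:3; 2:3; 3:3)
Equal? differ; not commutative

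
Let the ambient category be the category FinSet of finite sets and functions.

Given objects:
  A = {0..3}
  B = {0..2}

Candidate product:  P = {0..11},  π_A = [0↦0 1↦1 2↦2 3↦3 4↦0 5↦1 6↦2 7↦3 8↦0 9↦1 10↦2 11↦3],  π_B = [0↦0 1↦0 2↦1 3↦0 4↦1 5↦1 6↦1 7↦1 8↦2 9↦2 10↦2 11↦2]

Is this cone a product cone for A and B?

Answer: NOT A VALID PRODUCT — duplicate pair at indices 6,2

Derivation:
|A|·|B| = 4·3 = 12;  |P| = 12
Check the pairing map k ↦ (π_A(k), π_B(k)):
  0 ↦ (0,0)
  1 ↦ (1,0)
  2 ↦ (2,1)
  3 ↦ (3,0)
  4 ↦ (0,1)
  5 ↦ (1,1)
  6 ↦ (2,1)  ✗ repeats pair of k=2
  7 ↦ (3,1)
  8 ↦ (0,2)
  9 ↦ (1,2)
  10 ↦ (2,2)
  11 ↦ (3,2)
distinct pairs in image: 11 / 12 needed
  → (2,1) hit at k=2 and k=6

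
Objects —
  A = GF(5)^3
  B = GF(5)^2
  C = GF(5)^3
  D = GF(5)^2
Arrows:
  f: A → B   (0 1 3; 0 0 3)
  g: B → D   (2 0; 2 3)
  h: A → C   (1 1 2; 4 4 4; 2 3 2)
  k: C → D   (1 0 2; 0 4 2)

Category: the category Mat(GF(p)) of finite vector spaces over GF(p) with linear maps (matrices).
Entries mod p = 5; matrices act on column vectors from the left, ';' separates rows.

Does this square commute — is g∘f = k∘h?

Path 1 = f;g:
  e0=⟨1,0,0⟩ f→⟨0,0⟩ g→⟨0,0⟩
  e1=⟨0,1,0⟩ f→⟨1,0⟩ g→⟨2,2⟩
  e2=⟨0,0,1⟩ f→⟨3,3⟩ g→⟨1,0⟩
  ⟦path⟧₁ = (0 2 1; 0 2 0)
Path 2 = h;k:
  e0=⟨1,0,0⟩ h→⟨1,4,2⟩ k→⟨0,0⟩
  e1=⟨0,1,0⟩ h→⟨1,4,3⟩ k→⟨2,2⟩
  e2=⟨0,0,1⟩ h→⟨2,4,2⟩ k→⟨1,0⟩
  ⟦path⟧₂ = (0 2 1; 0 2 0)
Equal? equal; square commutes

Answer: COMMUTES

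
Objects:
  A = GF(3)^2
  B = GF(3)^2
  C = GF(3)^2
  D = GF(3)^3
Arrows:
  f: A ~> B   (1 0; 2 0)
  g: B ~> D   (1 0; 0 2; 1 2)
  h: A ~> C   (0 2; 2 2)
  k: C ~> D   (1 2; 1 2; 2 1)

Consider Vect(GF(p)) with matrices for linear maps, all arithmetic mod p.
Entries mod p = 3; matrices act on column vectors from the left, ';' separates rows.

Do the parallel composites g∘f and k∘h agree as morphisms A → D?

Along f;g (path 1):
  e0=(1,0) f~>(1,2) g~>(1,1,2)
  e1=(0,1) f~>(0,0) g~>(0,0,0)
  ⟦path⟧₁ = (1 0; 1 0; 2 0)
Along h;k (path 2):
  e0=(1,0) h~>(0,2) k~>(1,1,2)
  e1=(0,1) h~>(2,2) k~>(0,0,0)
  ⟦path⟧₂ = (1 0; 1 0; 2 0)
Equal? same morphism ✓

Answer: COMMUTES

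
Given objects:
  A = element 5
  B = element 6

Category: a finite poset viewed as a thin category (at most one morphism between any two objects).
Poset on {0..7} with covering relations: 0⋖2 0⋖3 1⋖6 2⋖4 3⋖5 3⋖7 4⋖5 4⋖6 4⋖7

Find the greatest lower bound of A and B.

Answer: A∧B = 4

Derivation:
Lower bounds of A=5 and B=6: {0,2,4}
  0 ⊑ 4
  2 ⊑ 4
  4 ⊑ 4
glb = 4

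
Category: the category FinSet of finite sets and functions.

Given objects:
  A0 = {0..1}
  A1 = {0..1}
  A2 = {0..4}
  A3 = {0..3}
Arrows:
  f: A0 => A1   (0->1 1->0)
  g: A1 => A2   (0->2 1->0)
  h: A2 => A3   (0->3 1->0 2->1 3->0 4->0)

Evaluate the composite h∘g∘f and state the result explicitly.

Answer: (0->3 1->1)

Trace:
  0 f=>1 g=>0 h=>3
  1 f=>0 g=>2 h=>1
result: (0->3 1->1)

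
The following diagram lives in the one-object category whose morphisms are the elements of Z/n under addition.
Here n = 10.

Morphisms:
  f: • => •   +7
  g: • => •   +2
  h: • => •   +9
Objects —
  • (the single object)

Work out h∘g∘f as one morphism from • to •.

Answer: +8

Work:
  0 +7≡7 +2≡9 +9≡8  (mod 10)
composite: +8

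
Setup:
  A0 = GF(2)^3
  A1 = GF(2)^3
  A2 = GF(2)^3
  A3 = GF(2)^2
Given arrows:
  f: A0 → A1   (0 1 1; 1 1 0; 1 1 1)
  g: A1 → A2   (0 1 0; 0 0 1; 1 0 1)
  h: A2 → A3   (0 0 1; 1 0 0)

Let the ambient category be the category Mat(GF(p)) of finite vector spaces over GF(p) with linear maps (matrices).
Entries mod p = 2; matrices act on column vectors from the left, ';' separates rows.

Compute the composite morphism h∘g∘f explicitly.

Answer: (1 0 0; 1 1 0)

Derivation:
  e0=(1,0,0) f→(0,1,1) g→(1,1,1) h→(1,1)
  e1=(0,1,0) f→(1,1,1) g→(1,1,0) h→(0,1)
  e2=(0,0,1) f→(1,0,1) g→(0,1,0) h→(0,0)
result: (1 0 0; 1 1 0)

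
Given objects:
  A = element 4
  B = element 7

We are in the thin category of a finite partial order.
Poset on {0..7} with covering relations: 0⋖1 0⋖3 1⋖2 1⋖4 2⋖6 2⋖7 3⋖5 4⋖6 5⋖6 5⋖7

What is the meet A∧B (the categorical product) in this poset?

{x : x≤A ∧ x≤B} = {0,1}  (A=4, B=7)
  0 ≤ 1
  1 ≤ 1
glb = 1

Answer: A∧B = 1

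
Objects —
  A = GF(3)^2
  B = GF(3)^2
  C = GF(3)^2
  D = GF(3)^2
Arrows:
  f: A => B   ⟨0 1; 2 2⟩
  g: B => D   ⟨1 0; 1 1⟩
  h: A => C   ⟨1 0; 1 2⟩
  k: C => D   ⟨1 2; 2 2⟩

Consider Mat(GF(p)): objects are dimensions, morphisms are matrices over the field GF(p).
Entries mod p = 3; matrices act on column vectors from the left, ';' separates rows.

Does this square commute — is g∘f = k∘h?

1) trace f;g:
  e0=⟨1,0⟩ f=>⟨0,2⟩ g=>⟨0,2⟩
  e1=⟨0,1⟩ f=>⟨1,2⟩ g=>⟨1,0⟩
  result₁ = ⟨0 1; 2 0⟩
2) trace h;k:
  e0=⟨1,0⟩ h=>⟨1,1⟩ k=>⟨0,1⟩
  e1=⟨0,1⟩ h=>⟨0,2⟩ k=>⟨1,1⟩
  result₂ = ⟨0 1; 1 1⟩
Equal? distinct morphisms ✗

Answer: DOES NOT COMMUTE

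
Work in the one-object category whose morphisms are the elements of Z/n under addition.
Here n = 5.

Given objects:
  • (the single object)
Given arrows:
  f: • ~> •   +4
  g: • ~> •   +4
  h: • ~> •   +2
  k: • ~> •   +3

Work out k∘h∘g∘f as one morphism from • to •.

Answer: +3

Work:
  0 +4≡4 +4≡3 +2≡0 +3≡3  (mod 5)
⟦path⟧: +3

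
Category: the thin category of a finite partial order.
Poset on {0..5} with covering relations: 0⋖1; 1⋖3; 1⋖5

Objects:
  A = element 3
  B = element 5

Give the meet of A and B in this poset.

{x : x≤A ∧ x≤B} = {0,1}  (A=3, B=5)
  0 ≤ 1
  1 ≤ 1
glb = 1

Answer: A∧B = 1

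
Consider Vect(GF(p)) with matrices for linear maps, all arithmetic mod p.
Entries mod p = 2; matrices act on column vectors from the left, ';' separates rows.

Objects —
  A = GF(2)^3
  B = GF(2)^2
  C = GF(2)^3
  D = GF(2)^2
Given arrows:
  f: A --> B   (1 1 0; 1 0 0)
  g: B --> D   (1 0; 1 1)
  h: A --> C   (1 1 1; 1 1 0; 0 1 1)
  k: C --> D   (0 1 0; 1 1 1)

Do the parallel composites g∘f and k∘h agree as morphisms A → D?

Answer: COMMUTES

Work:
Path 1 = f;g:
  e0=(1,0,0) f-->(1,1) g-->(1,0)
  e1=(0,1,0) f-->(1,0) g-->(1,1)
  e2=(0,0,1) f-->(0,0) g-->(0,0)
  ⟦path⟧₁ = (1 1 0; 0 1 0)
Path 2 = h;k:
  e0=(1,0,0) h-->(1,1,0) k-->(1,0)
  e1=(0,1,0) h-->(1,1,1) k-->(1,1)
  e2=(0,0,1) h-->(1,0,1) k-->(0,0)
  ⟦path⟧₂ = (1 1 0; 0 1 0)
Equal? YES — commutes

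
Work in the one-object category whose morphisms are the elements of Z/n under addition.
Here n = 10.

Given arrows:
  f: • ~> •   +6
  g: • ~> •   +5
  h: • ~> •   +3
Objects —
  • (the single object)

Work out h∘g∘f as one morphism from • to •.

Answer: +4

Work:
  0 +6≡6 +5≡1 +3≡4  (mod 10)
result: +4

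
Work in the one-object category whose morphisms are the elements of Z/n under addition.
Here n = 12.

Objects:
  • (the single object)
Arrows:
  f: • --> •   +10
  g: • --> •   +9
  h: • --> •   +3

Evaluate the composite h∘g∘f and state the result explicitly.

Answer: +10

Trace:
  0 +10≡10 +9≡7 +3≡10  (mod 12)
⟦path⟧: +10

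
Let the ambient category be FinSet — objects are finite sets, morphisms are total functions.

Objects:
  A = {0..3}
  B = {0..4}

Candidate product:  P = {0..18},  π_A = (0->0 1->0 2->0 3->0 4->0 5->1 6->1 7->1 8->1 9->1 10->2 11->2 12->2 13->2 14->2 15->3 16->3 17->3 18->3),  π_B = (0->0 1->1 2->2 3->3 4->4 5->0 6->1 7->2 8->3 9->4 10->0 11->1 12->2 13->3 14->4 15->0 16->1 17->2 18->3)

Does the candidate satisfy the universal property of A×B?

|A|·|B| = 4·5 = 20;  |P| = 19
  → cardinalities differ; no bijection possible.

Answer: NOT A VALID PRODUCT — |P|=19 ≠ |A|·|B|=20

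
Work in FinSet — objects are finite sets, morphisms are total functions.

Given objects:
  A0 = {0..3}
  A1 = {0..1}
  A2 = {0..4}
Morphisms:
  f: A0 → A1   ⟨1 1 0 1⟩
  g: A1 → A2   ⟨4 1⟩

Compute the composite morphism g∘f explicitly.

Answer: ⟨1 1 4 1⟩

Trace:
  0 f→1 g→1
  1 f→1 g→1
  2 f→0 g→4
  3 f→1 g→1
composite: ⟨1 1 4 1⟩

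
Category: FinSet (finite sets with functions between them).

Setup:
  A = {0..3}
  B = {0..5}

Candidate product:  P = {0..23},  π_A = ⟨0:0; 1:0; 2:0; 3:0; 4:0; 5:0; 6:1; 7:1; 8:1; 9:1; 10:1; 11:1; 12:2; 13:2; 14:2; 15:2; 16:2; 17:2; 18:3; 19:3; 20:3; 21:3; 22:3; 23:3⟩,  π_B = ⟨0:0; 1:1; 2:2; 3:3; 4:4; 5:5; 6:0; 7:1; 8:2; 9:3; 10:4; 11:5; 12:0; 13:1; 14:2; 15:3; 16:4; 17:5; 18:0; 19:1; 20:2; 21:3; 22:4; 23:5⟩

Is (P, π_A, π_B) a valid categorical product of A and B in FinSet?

|A|·|B| = 4·6 = 24;  |P| = 24
Check the pairing map k ↦ (π_A(k), π_B(k)):
  0 : (0,0)
  1 : (0,1)
  2 : (0,2)
  3 : (0,3)
  4 : (0,4)
  5 : (0,5)
  6 : (1,0)
  7 : (1,1)
  8 : (1,2)
  9 : (1,3)
  10 : (1,4)
  11 : (1,5)
  12 : (2,0)
  13 : (2,1)
  14 : (2,2)
  15 : (2,3)
  16 : (2,4)
  17 : (2,5)
  18 : (3,0)
  19 : (3,1)
  20 : (3,2)
  21 : (3,3)
  22 : (3,4)
  23 : (3,5)
distinct pairs in image: 24 / 24 needed
  → bijection onto A×B; projections well-typed.

Answer: VALID PRODUCT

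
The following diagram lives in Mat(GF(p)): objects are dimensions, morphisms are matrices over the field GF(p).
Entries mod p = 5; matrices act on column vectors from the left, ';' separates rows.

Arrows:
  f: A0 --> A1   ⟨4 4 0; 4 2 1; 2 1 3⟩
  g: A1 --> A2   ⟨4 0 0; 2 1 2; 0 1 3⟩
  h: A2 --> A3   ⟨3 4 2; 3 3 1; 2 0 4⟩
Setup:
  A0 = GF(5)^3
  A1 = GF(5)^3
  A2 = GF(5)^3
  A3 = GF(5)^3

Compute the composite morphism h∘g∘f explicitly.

  e0=[1,0,0] f-->[4,4,2] g-->[1,1,0] h-->[2,1,2]
  e1=[0,1,0] f-->[4,2,1] g-->[1,2,0] h-->[1,4,2]
  e2=[0,0,1] f-->[0,1,3] g-->[0,2,0] h-->[3,1,0]
⟦path⟧: ⟨2 1 3; 1 4 1; 2 2 0⟩

Answer: ⟨2 1 3; 1 4 1; 2 2 0⟩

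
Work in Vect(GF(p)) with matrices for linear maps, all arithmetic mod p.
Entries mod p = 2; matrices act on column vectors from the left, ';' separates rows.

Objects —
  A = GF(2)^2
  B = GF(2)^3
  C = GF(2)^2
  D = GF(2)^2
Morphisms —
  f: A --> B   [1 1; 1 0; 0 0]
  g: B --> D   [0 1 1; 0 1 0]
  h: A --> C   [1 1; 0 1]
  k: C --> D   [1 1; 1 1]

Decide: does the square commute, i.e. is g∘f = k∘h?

1) trace f;g:
  e0=⟨1,0⟩ f-->⟨1,1,0⟩ g-->⟨1,1⟩
  e1=⟨0,1⟩ f-->⟨1,0,0⟩ g-->⟨0,0⟩
  composite₁ = [1 0; 1 0]
2) trace h;k:
  e0=⟨1,0⟩ h-->⟨1,0⟩ k-->⟨1,1⟩
  e1=⟨0,1⟩ h-->⟨1,1⟩ k-->⟨0,0⟩
  composite₂ = [1 0; 1 0]
Equal? same morphism ✓

Answer: COMMUTES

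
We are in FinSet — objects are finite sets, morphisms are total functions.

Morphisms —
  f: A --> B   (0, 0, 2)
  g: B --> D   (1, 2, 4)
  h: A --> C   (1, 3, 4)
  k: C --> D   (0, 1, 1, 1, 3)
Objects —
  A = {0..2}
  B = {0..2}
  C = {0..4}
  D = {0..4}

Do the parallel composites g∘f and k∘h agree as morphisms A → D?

Answer: DOES NOT COMMUTE

Derivation:
1) trace f;g:
  0 f-->0 g-->1
  1 f-->0 g-->1
  2 f-->2 g-->4
  result₁ = (1, 1, 4)
2) trace h;k:
  0 h-->1 k-->1
  1 h-->3 k-->1
  2 h-->4 k-->3
  result₂ = (1, 1, 3)
Equal? differ; not commutative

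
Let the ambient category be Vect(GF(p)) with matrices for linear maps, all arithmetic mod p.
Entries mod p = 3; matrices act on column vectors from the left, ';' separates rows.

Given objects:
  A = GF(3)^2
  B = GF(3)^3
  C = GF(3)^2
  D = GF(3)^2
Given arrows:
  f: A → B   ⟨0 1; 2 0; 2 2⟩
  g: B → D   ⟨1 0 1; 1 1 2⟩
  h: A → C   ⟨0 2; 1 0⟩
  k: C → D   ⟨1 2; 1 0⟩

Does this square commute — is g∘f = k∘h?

Answer: DOES NOT COMMUTE

Work:
1) trace f;g:
  e0=[1,0] f→[0,2,2] g→[2,0]
  e1=[0,1] f→[1,0,2] g→[0,2]
  composite₁ = ⟨2 0; 0 2⟩
2) trace h;k:
  e0=[1,0] h→[0,1] k→[2,0]
  e1=[0,1] h→[2,0] k→[2,2]
  composite₂ = ⟨2 2; 0 2⟩
Equal? differ; not commutative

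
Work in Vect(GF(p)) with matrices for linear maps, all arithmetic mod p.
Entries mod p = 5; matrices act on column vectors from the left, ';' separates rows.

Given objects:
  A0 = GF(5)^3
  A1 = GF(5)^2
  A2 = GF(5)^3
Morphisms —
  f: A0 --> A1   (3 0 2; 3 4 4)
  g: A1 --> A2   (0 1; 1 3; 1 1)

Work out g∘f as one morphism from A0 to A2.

Answer: (3 4 4; 2 2 4; 1 4 1)

Work:
  e0=(1,0,0) f-->(3,3) g-->(3,2,1)
  e1=(0,1,0) f-->(0,4) g-->(4,2,4)
  e2=(0,0,1) f-->(2,4) g-->(4,4,1)
⟦path⟧: (3 4 4; 2 2 4; 1 4 1)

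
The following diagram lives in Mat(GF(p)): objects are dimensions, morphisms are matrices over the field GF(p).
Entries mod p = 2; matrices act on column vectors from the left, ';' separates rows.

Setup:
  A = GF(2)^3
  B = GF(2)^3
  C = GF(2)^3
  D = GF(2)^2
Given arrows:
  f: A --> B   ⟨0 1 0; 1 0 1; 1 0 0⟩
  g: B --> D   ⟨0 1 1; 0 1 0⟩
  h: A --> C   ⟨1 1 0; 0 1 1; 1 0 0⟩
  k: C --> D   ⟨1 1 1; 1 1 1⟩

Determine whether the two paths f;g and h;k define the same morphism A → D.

Path 1 = f;g:
  e0=(1,0,0) f-->(0,1,1) g-->(0,1)
  e1=(0,1,0) f-->(1,0,0) g-->(0,0)
  e2=(0,0,1) f-->(0,1,0) g-->(1,1)
  composite₁ = ⟨0 0 1; 1 0 1⟩
Path 2 = h;k:
  e0=(1,0,0) h-->(1,0,1) k-->(0,0)
  e1=(0,1,0) h-->(1,1,0) k-->(0,0)
  e2=(0,0,1) h-->(0,1,0) k-->(1,1)
  composite₂ = ⟨0 0 1; 0 0 1⟩
Equal? NO — does not commute

Answer: DOES NOT COMMUTE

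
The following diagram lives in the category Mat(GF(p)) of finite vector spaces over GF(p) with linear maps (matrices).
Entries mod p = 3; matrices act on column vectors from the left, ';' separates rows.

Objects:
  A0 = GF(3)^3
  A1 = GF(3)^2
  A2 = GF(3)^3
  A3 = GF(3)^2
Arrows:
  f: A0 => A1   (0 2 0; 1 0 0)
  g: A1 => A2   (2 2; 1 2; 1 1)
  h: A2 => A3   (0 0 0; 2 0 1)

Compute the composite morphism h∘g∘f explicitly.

  e0=⟨1,0,0⟩ f=>⟨0,1⟩ g=>⟨2,2,1⟩ h=>⟨0,2⟩
  e1=⟨0,1,0⟩ f=>⟨2,0⟩ g=>⟨1,2,2⟩ h=>⟨0,1⟩
  e2=⟨0,0,1⟩ f=>⟨0,0⟩ g=>⟨0,0,0⟩ h=>⟨0,0⟩
composite: (0 0 0; 2 1 0)

Answer: (0 0 0; 2 1 0)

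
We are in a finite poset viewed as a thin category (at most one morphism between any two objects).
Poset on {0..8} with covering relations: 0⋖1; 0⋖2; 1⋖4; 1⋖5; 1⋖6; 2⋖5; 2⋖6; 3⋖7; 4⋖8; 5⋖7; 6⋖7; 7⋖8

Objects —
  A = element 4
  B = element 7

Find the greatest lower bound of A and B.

Answer: A∧B = 1

Trace:
{x : x≤A ∧ x≤B} = {0,1}  (A=4, B=7)
  0 ≤ 1
  1 ≤ 1
glb = 1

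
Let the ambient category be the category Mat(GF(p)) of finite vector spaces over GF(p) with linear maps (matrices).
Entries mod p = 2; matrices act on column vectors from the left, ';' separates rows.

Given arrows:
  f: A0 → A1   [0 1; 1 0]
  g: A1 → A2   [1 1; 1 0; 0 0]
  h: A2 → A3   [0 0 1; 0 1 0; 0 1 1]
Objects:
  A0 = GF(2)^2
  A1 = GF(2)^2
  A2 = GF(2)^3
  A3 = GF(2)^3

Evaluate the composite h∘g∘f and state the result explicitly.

Answer: [0 0; 0 1; 0 1]

Derivation:
  e0=⟨1,0⟩ f→⟨0,1⟩ g→⟨1,0,0⟩ h→⟨0,0,0⟩
  e1=⟨0,1⟩ f→⟨1,0⟩ g→⟨1,1,0⟩ h→⟨0,1,1⟩
result: [0 0; 0 1; 0 1]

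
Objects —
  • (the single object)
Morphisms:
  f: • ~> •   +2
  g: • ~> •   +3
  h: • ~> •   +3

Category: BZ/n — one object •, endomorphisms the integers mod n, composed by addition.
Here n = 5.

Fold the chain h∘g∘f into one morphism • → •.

Answer: +3

Trace:
  0 +2≡2 +3≡0 +3≡3  (mod 5)
⟦path⟧: +3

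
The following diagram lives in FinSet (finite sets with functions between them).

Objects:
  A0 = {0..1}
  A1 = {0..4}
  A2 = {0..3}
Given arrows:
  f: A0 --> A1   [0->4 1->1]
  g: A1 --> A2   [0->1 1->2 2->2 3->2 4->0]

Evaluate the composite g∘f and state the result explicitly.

  0 f-->4 g-->0
  1 f-->1 g-->2
result: [0->0 1->2]

Answer: [0->0 1->2]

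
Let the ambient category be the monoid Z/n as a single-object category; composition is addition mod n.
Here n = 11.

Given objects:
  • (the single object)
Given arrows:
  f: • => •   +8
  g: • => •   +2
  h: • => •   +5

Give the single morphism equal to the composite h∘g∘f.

Answer: +4

Work:
  0 +8≡8 +2≡10 +5≡4  (mod 11)
⟦path⟧: +4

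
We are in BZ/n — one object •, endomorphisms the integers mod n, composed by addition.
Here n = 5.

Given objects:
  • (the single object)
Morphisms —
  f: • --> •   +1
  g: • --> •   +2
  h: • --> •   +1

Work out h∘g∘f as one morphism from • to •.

Answer: +4

Derivation:
  0 +1≡1 +2≡3 +1≡4  (mod 5)
composite: +4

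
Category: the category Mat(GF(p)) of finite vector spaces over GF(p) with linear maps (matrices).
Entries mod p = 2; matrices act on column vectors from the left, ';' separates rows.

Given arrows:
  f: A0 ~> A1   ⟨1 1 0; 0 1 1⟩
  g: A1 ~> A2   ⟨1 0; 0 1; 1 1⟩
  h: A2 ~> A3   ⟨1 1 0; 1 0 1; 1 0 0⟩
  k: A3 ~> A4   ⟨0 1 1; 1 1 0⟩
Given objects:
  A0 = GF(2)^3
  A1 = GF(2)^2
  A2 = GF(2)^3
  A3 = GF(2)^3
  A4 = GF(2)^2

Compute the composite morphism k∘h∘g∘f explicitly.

  e0=⟨1,0,0⟩ f~>⟨1,0⟩ g~>⟨1,0,1⟩ h~>⟨1,0,1⟩ k~>⟨1,1⟩
  e1=⟨0,1,0⟩ f~>⟨1,1⟩ g~>⟨1,1,0⟩ h~>⟨0,1,1⟩ k~>⟨0,1⟩
  e2=⟨0,0,1⟩ f~>⟨0,1⟩ g~>⟨0,1,1⟩ h~>⟨1,1,0⟩ k~>⟨1,0⟩
⟦path⟧: ⟨1 0 1; 1 1 0⟩

Answer: ⟨1 0 1; 1 1 0⟩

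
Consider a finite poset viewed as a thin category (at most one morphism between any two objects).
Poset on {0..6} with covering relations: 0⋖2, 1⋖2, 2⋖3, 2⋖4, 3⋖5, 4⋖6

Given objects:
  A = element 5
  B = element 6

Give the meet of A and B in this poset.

{x : x⊑A ∧ x⊑B} = {0,1,2}  (A=5, B=6)
  0 ⊑ 2
  1 ⊑ 2
  2 ⊑ 2
glb = 2

Answer: A∧B = 2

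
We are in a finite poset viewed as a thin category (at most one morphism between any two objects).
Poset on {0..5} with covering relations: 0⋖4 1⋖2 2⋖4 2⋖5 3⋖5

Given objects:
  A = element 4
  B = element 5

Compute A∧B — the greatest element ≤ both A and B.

Answer: A∧B = 2

Derivation:
Common predecessors of 4,5: {1,2}
  1 <= 2
  2 <= 2
glb = 2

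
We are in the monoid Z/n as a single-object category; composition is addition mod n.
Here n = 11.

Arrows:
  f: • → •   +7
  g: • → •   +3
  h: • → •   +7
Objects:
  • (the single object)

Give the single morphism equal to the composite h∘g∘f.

  0 +7≡7 +3≡10 +7≡6  (mod 11)
composite: +6

Answer: +6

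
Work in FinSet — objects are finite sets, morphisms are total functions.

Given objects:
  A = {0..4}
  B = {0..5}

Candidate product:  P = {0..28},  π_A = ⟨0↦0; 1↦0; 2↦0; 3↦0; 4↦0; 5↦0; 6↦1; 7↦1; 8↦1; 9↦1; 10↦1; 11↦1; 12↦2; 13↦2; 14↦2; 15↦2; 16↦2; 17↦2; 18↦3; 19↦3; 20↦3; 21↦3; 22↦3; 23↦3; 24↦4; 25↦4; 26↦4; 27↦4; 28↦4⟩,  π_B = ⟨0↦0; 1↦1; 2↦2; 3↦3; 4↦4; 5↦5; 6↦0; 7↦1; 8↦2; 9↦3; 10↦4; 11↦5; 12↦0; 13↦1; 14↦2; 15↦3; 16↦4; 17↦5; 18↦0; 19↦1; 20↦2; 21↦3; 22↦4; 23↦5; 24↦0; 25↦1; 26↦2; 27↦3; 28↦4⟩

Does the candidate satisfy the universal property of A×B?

Answer: NOT A VALID PRODUCT — |P|=29 ≠ |A|·|B|=30

Work:
|A|·|B| = 5·6 = 30;  |P| = 29
  → cardinalities differ; no bijection possible.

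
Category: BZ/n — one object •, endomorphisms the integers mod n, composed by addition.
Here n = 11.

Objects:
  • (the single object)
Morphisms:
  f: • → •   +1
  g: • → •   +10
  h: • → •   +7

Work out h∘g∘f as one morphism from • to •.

  0 +1≡1 +10≡0 +7≡7  (mod 11)
⟦path⟧: +7

Answer: +7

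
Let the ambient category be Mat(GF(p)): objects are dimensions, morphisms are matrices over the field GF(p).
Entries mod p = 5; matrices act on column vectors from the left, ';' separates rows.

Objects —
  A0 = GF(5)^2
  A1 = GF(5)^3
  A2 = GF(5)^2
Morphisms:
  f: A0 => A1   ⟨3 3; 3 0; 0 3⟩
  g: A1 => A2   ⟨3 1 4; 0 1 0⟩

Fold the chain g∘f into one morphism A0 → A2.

Answer: ⟨2 1; 3 0⟩

Trace:
  e0=[1,0] f=>[3,3,0] g=>[2,3]
  e1=[0,1] f=>[3,0,3] g=>[1,0]
⟦path⟧: ⟨2 1; 3 0⟩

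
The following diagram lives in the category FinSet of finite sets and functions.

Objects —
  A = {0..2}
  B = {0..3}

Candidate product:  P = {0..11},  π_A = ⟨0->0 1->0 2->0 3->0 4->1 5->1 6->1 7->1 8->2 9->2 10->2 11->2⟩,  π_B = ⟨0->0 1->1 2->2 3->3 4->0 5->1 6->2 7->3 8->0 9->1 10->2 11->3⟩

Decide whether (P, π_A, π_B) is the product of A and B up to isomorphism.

Answer: VALID PRODUCT

Work:
|A|·|B| = 3·4 = 12;  |P| = 12
Check the pairing map k ↦ (π_A(k), π_B(k)):
  0 -> (0,0)
  1 -> (0,1)
  2 -> (0,2)
  3 -> (0,3)
  4 -> (1,0)
  5 -> (1,1)
  6 -> (1,2)
  7 -> (1,3)
  8 -> (2,0)
  9 -> (2,1)
  10 -> (2,2)
  11 -> (2,3)
distinct pairs in image: 12 / 12 needed
  → bijection onto A×B; projections well-typed.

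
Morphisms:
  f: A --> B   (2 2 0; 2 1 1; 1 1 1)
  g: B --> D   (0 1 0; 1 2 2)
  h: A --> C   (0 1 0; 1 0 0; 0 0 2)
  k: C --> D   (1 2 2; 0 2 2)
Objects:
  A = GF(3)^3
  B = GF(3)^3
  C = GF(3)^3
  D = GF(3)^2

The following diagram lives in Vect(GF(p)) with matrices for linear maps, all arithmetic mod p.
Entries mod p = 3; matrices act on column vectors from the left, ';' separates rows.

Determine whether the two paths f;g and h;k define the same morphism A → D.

Answer: COMMUTES

Trace:
1) trace f;g:
  e0=(1,0,0) f-->(2,2,1) g-->(2,2)
  e1=(0,1,0) f-->(2,1,1) g-->(1,0)
  e2=(0,0,1) f-->(0,1,1) g-->(1,1)
  result₁ = (2 1 1; 2 0 1)
2) trace h;k:
  e0=(1,0,0) h-->(0,1,0) k-->(2,2)
  e1=(0,1,0) h-->(1,0,0) k-->(1,0)
  e2=(0,0,1) h-->(0,0,2) k-->(1,1)
  result₂ = (2 1 1; 2 0 1)
Equal? equal; square commutes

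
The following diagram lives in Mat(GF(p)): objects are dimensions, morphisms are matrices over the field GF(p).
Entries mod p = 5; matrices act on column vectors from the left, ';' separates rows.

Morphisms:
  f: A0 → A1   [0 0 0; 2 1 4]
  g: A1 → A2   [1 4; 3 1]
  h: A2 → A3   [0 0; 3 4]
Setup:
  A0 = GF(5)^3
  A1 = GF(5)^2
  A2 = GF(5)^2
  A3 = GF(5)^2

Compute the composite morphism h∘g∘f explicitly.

  e0=⟨1,0,0⟩ f→⟨0,2⟩ g→⟨3,2⟩ h→⟨0,2⟩
  e1=⟨0,1,0⟩ f→⟨0,1⟩ g→⟨4,1⟩ h→⟨0,1⟩
  e2=⟨0,0,1⟩ f→⟨0,4⟩ g→⟨1,4⟩ h→⟨0,4⟩
result: [0 0 0; 2 1 4]

Answer: [0 0 0; 2 1 4]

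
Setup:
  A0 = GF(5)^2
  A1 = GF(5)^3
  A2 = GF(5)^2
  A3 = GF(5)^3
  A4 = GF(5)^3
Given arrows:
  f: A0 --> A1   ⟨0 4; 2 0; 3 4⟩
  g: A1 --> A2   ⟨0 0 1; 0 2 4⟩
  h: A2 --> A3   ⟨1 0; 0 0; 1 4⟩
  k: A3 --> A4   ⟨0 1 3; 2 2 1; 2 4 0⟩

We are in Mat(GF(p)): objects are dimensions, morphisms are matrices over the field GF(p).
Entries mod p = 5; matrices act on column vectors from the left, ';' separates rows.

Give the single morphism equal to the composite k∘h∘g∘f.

  e0=⟨1,0⟩ f-->⟨0,2,3⟩ g-->⟨3,1⟩ h-->⟨3,0,2⟩ k-->⟨1,3,1⟩
  e1=⟨0,1⟩ f-->⟨4,0,4⟩ g-->⟨4,1⟩ h-->⟨4,0,3⟩ k-->⟨4,1,3⟩
result: ⟨1 4; 3 1; 1 3⟩

Answer: ⟨1 4; 3 1; 1 3⟩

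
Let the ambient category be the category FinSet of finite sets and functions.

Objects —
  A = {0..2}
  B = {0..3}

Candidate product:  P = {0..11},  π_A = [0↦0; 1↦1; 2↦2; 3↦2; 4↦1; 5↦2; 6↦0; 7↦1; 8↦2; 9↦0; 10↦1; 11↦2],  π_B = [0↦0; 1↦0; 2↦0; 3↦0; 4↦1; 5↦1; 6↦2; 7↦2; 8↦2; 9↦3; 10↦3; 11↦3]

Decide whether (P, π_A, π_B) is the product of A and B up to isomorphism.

Answer: NOT A VALID PRODUCT — duplicate pair at indices 2,3

Derivation:
|A|·|B| = 3·4 = 12;  |P| = 12
Check the pairing map k ↦ (π_A(k), π_B(k)):
  0 ↦ (0,0)
  1 ↦ (1,0)
  2 ↦ (2,0)
  3 ↦ (2,0)  ✗ repeats pair of k=2
  4 ↦ (1,1)
  5 ↦ (2,1)
  6 ↦ (0,2)
  7 ↦ (1,2)
  8 ↦ (2,2)
  9 ↦ (0,3)
  10 ↦ (1,3)
  11 ↦ (2,3)
distinct pairs in image: 11 / 12 needed
  → (2,0) hit at k=2 and k=3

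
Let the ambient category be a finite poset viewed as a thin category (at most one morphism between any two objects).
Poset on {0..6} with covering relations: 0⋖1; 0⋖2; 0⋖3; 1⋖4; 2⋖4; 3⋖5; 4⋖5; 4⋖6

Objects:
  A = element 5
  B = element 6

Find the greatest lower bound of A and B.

{x : x<=A ∧ x<=B} = {0,1,2,4}  (A=5, B=6)
  0 <= 4
  1 <= 4
  2 <= 4
  4 <= 4
glb = 4

Answer: A∧B = 4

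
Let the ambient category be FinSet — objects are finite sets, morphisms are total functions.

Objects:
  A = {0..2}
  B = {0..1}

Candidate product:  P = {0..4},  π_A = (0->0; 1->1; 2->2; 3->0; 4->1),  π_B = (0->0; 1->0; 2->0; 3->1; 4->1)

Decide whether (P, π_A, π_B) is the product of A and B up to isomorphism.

|A|·|B| = 3·2 = 6;  |P| = 5
  → cardinalities differ; no bijection possible.

Answer: NOT A VALID PRODUCT — |P|=5 ≠ |A|·|B|=6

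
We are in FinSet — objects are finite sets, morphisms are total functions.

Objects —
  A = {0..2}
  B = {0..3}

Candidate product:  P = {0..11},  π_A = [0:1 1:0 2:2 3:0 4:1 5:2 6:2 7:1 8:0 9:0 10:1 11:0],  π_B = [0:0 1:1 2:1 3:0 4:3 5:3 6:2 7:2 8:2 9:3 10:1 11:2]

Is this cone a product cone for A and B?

Answer: NOT A VALID PRODUCT — duplicate pair at indices 8,11

Work:
|A|·|B| = 3·4 = 12;  |P| = 12
Check the pairing map k ↦ (π_A(k), π_B(k)):
  0 : (1,0)
  1 : (0,1)
  2 : (2,1)
  3 : (0,0)
  4 : (1,3)
  5 : (2,3)
  6 : (2,2)
  7 : (1,2)
  8 : (0,2)
  9 : (0,3)
  10 : (1,1)
  11 : (0,2)  ✗ repeats pair of k=8
distinct pairs in image: 11 / 12 needed
  → (0,2) hit at k=8 and k=11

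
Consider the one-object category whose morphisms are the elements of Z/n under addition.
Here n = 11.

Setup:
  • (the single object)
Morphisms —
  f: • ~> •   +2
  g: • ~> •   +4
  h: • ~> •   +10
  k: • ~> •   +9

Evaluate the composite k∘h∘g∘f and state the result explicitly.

  0 +2≡2 +4≡6 +10≡5 +9≡3  (mod 11)
composite: +3

Answer: +3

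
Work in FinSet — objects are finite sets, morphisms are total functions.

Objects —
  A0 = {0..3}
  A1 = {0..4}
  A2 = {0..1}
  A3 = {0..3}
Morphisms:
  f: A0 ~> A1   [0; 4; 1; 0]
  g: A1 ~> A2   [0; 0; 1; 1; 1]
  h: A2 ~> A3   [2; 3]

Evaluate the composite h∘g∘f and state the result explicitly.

Answer: [2; 3; 2; 2]

Trace:
  0 f~>0 g~>0 h~>2
  1 f~>4 g~>1 h~>3
  2 f~>1 g~>0 h~>2
  3 f~>0 g~>0 h~>2
result: [2; 3; 2; 2]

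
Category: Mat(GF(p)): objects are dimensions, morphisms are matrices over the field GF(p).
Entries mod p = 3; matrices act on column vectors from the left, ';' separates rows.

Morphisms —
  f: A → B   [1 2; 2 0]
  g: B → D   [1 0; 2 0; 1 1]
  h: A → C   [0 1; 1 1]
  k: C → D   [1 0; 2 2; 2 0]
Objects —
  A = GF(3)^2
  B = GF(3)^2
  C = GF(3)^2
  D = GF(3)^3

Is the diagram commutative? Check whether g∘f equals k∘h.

Answer: DOES NOT COMMUTE

Trace:
1) trace f;g:
  e0=[1,0] f→[1,2] g→[1,2,0]
  e1=[0,1] f→[2,0] g→[2,1,2]
  result₁ = [1 2; 2 1; 0 2]
2) trace h;k:
  e0=[1,0] h→[0,1] k→[0,2,0]
  e1=[0,1] h→[1,1] k→[1,1,2]
  result₂ = [0 1; 2 1; 0 2]
Equal? NO — does not commute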